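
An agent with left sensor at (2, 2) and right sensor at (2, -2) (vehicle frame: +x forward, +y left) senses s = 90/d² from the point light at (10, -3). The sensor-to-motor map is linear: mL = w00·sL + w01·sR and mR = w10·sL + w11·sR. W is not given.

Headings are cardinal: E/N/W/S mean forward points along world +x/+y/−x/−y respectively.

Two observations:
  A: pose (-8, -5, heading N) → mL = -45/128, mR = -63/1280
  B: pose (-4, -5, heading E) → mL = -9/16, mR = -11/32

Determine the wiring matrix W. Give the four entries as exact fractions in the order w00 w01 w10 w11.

obs A: pose=(-8,-5,N) → sL=9/40, sR=45/128, mL=-45/128, mR=-63/1280
obs B: pose=(-4,-5,E) → sL=5/8, sR=9/16, mL=-9/16, mR=-11/32
sensor matrix S = [[9/40, 45/128], [5/8, 9/16]]; det S = -477/5120
solve [mL_A; mL_B] = S·[w00; w01] and [mR_A; mR_B] = S·[w10; w11]:
  w00 = 0, w01 = -1, w10 = -1, w11 = 1/2

0 -1 -1 1/2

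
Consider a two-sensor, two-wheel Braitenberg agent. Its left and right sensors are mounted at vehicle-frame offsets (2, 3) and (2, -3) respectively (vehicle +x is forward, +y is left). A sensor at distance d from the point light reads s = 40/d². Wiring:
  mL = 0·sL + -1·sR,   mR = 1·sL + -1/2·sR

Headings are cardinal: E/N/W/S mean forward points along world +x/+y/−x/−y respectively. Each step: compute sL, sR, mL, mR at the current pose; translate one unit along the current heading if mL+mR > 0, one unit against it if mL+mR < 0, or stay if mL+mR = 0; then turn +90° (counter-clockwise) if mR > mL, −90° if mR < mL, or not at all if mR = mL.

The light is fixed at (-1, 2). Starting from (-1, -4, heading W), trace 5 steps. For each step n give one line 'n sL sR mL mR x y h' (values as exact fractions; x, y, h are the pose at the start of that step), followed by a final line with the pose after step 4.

0 8/17 40/13 -40/13 -236/221 -1 -4 W
1 1/2 10/17 -10/17 7/34 0 -4 S
2 40/13 40/73 -40/73 2660/949 0 -3 E
3 4 20/17 -20/17 58/17 1 -3 N
4 40/49 40 -40 -940/49 1 -2 W
final 2 -2 S

n=0: pose=(-1,-4,W); sL=8/17, sR=40/13; mL=-40/13, mR=-236/221; mL+mR=-916/221 → advance -1; mR−mL=444/221 → turn +1·90°
n=1: pose=(0,-4,S); sL=1/2, sR=10/17; mL=-10/17, mR=7/34; mL+mR=-13/34 → advance -1; mR−mL=27/34 → turn +1·90°
n=2: pose=(0,-3,E); sL=40/13, sR=40/73; mL=-40/73, mR=2660/949; mL+mR=2140/949 → advance +1; mR−mL=3180/949 → turn +1·90°
n=3: pose=(1,-3,N); sL=4, sR=20/17; mL=-20/17, mR=58/17; mL+mR=38/17 → advance +1; mR−mL=78/17 → turn +1·90°
n=4: pose=(1,-2,W); sL=40/49, sR=40; mL=-40, mR=-940/49; mL+mR=-2900/49 → advance -1; mR−mL=1020/49 → turn +1·90°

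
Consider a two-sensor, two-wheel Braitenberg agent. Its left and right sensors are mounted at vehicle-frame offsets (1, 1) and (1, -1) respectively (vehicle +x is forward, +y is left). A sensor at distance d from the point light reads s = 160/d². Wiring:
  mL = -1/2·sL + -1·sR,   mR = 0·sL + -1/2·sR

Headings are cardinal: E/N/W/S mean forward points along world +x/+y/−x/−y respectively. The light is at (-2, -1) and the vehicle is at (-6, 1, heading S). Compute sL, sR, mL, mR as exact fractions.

left sensor world pos  = (-5, 0); dL² = 10
right sensor world pos = (-7, 0); dR² = 26
sL = 160/10 = 16
sR = 160/26 = 80/13
mL = -1/2·sL + -1·sR = -184/13
mR = 0·sL + -1/2·sR = -40/13

16 80/13 -184/13 -40/13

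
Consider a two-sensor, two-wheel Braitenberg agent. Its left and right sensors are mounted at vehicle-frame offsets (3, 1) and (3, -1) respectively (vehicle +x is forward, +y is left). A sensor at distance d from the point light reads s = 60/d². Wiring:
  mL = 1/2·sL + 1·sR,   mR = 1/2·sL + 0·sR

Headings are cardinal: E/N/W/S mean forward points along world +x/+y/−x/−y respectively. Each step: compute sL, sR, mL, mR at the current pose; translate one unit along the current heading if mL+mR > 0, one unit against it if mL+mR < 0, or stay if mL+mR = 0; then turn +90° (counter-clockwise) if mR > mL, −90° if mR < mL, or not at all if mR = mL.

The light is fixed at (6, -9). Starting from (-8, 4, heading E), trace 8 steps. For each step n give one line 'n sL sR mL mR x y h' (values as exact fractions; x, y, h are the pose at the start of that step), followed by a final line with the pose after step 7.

0 60/317 12/53 5394/16801 30/317 -8 4 E
1 15/61 15/74 735/2257 15/122 -7 4 S
2 60/377 12/85 7074/32045 30/377 -7 3 W
3 2/15 30/197 647/2955 1/15 -8 3 N
4 60/317 12/53 5394/16801 30/317 -8 4 E
5 15/61 15/74 735/2257 15/122 -7 4 S
6 60/377 12/85 7074/32045 30/377 -7 3 W
7 2/15 30/197 647/2955 1/15 -8 3 N
final -8 4 E

n=0: pose=(-8,4,E); sL=60/317, sR=12/53; mL=5394/16801, mR=30/317; mL+mR=6984/16801 → advance +1; mR−mL=-12/53 → turn -1·90°
n=1: pose=(-7,4,S); sL=15/61, sR=15/74; mL=735/2257, mR=15/122; mL+mR=2025/4514 → advance +1; mR−mL=-15/74 → turn -1·90°
n=2: pose=(-7,3,W); sL=60/377, sR=12/85; mL=7074/32045, mR=30/377; mL+mR=9624/32045 → advance +1; mR−mL=-12/85 → turn -1·90°
n=3: pose=(-8,3,N); sL=2/15, sR=30/197; mL=647/2955, mR=1/15; mL+mR=844/2955 → advance +1; mR−mL=-30/197 → turn -1·90°
n=4: pose=(-8,4,E); sL=60/317, sR=12/53; mL=5394/16801, mR=30/317; mL+mR=6984/16801 → advance +1; mR−mL=-12/53 → turn -1·90°
n=5: pose=(-7,4,S); sL=15/61, sR=15/74; mL=735/2257, mR=15/122; mL+mR=2025/4514 → advance +1; mR−mL=-15/74 → turn -1·90°
n=6: pose=(-7,3,W); sL=60/377, sR=12/85; mL=7074/32045, mR=30/377; mL+mR=9624/32045 → advance +1; mR−mL=-12/85 → turn -1·90°
n=7: pose=(-8,3,N); sL=2/15, sR=30/197; mL=647/2955, mR=1/15; mL+mR=844/2955 → advance +1; mR−mL=-30/197 → turn -1·90°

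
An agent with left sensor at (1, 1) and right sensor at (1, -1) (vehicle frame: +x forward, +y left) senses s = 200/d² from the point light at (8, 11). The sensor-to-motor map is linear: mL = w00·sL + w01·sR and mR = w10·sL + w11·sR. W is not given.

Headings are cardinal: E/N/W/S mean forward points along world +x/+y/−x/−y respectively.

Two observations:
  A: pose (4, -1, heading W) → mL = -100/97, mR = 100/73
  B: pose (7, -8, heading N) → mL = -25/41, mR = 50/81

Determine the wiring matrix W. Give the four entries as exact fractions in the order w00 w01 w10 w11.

obs A: pose=(4,-1,W) → sL=100/97, sR=100/73, mL=-100/97, mR=100/73
obs B: pose=(7,-8,N) → sL=25/41, sR=50/81, mL=-25/41, mR=50/81
sensor matrix S = [[100/97, 100/73], [25/41, 50/81]]; det S = -4677500/23516001
solve [mL_A; mL_B] = S·[w00; w01] and [mR_A; mR_B] = S·[w10; w11]:
  w00 = -1, w01 = 0, w10 = 0, w11 = 1

-1 0 0 1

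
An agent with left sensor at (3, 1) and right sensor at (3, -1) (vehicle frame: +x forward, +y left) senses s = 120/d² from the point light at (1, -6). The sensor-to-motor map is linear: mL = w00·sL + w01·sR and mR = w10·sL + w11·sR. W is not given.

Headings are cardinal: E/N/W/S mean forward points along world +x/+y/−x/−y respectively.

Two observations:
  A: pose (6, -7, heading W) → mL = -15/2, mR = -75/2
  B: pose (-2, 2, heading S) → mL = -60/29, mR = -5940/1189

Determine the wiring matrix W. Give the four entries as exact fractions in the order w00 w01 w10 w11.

obs A: pose=(6,-7,W) → sL=15, sR=30, mL=-15/2, mR=-75/2
obs B: pose=(-2,2,S) → sL=120/29, sR=120/41, mL=-60/29, mR=-5940/1189
sensor matrix S = [[15, 30], [120/29, 120/41]]; det S = -95400/1189
solve [mL_A; mL_B] = S·[w00; w01] and [mR_A; mR_B] = S·[w10; w11]:
  w00 = -1/2, w01 = 0, w10 = -1/2, w11 = -1

-1/2 0 -1/2 -1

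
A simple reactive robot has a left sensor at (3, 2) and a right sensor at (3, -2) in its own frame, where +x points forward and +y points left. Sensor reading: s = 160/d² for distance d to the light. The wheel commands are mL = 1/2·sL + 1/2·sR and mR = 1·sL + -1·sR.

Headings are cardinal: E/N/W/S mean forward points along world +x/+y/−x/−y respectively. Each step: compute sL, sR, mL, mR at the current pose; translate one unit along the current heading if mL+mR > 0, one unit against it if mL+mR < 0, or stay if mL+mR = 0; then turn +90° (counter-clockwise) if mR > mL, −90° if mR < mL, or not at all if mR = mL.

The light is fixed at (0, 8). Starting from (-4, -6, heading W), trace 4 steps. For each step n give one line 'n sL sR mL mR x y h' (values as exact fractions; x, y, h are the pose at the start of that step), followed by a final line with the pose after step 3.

0 32/61 160/193 7968/11773 -3584/11773 -4 -6 W
1 16/17 16/13 240/221 -64/221 -5 -6 N
2 32/25 160/229 5664/5725 3328/5725 -5 -5 E
3 8/13 40/73 552/949 64/949 -4 -5 S
final -4 -6 W

n=0: pose=(-4,-6,W); sL=32/61, sR=160/193; mL=7968/11773, mR=-3584/11773; mL+mR=4384/11773 → advance +1; mR−mL=-11552/11773 → turn -1·90°
n=1: pose=(-5,-6,N); sL=16/17, sR=16/13; mL=240/221, mR=-64/221; mL+mR=176/221 → advance +1; mR−mL=-304/221 → turn -1·90°
n=2: pose=(-5,-5,E); sL=32/25, sR=160/229; mL=5664/5725, mR=3328/5725; mL+mR=8992/5725 → advance +1; mR−mL=-2336/5725 → turn -1·90°
n=3: pose=(-4,-5,S); sL=8/13, sR=40/73; mL=552/949, mR=64/949; mL+mR=616/949 → advance +1; mR−mL=-488/949 → turn -1·90°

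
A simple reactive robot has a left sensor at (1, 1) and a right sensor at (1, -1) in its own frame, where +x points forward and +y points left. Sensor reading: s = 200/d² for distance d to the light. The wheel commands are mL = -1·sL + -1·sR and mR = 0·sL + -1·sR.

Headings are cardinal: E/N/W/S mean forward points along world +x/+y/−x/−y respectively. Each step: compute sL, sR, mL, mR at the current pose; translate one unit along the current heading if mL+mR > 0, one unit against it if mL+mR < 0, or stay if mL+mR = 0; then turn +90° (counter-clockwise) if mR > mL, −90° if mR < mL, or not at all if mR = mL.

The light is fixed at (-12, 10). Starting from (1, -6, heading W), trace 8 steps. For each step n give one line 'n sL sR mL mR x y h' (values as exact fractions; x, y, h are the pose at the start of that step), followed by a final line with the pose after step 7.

0 200/433 200/369 -160400/159777 -200/369 1 -6 W
1 100/257 100/229 -48600/58853 -100/229 2 -6 S
2 200/421 200/481 -180400/202501 -200/481 2 -5 E
3 10/17 25/49 -915/833 -25/49 1 -5 N
4 200/433 200/369 -160400/159777 -200/369 1 -6 W
5 100/257 100/229 -48600/58853 -100/229 2 -6 S
6 200/421 200/481 -180400/202501 -200/481 2 -5 E
7 10/17 25/49 -915/833 -25/49 1 -5 N
final 1 -6 W

n=0: pose=(1,-6,W); sL=200/433, sR=200/369; mL=-160400/159777, mR=-200/369; mL+mR=-247000/159777 → advance -1; mR−mL=200/433 → turn +1·90°
n=1: pose=(2,-6,S); sL=100/257, sR=100/229; mL=-48600/58853, mR=-100/229; mL+mR=-74300/58853 → advance -1; mR−mL=100/257 → turn +1·90°
n=2: pose=(2,-5,E); sL=200/421, sR=200/481; mL=-180400/202501, mR=-200/481; mL+mR=-264600/202501 → advance -1; mR−mL=200/421 → turn +1·90°
n=3: pose=(1,-5,N); sL=10/17, sR=25/49; mL=-915/833, mR=-25/49; mL+mR=-1340/833 → advance -1; mR−mL=10/17 → turn +1·90°
n=4: pose=(1,-6,W); sL=200/433, sR=200/369; mL=-160400/159777, mR=-200/369; mL+mR=-247000/159777 → advance -1; mR−mL=200/433 → turn +1·90°
n=5: pose=(2,-6,S); sL=100/257, sR=100/229; mL=-48600/58853, mR=-100/229; mL+mR=-74300/58853 → advance -1; mR−mL=100/257 → turn +1·90°
n=6: pose=(2,-5,E); sL=200/421, sR=200/481; mL=-180400/202501, mR=-200/481; mL+mR=-264600/202501 → advance -1; mR−mL=200/421 → turn +1·90°
n=7: pose=(1,-5,N); sL=10/17, sR=25/49; mL=-915/833, mR=-25/49; mL+mR=-1340/833 → advance -1; mR−mL=10/17 → turn +1·90°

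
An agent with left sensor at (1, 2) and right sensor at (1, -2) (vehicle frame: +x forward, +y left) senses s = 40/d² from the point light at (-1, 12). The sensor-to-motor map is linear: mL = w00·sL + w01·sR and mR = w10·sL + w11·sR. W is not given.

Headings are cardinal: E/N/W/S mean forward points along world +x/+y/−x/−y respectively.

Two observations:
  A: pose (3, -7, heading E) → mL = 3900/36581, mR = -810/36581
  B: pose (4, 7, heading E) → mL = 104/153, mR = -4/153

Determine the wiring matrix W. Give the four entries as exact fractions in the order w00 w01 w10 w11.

1/2 1/2 1/2 -1

obs A: pose=(3,-7,E) → sL=20/157, sR=20/233, mL=3900/36581, mR=-810/36581
obs B: pose=(4,7,E) → sL=8/9, sR=8/17, mL=104/153, mR=-4/153
sensor matrix S = [[20/157, 20/233], [8/9, 8/17]]; det S = -91520/5596893
solve [mL_A; mL_B] = S·[w00; w01] and [mR_A; mR_B] = S·[w10; w11]:
  w00 = 1/2, w01 = 1/2, w10 = 1/2, w11 = -1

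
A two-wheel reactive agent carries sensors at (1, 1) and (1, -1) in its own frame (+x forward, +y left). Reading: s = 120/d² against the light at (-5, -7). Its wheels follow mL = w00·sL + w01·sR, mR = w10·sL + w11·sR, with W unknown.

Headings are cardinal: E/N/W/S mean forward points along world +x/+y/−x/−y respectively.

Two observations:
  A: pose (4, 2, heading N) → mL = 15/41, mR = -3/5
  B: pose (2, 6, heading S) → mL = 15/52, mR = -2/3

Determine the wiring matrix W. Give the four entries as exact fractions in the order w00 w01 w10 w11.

1/2 0 0 -1

obs A: pose=(4,2,N) → sL=30/41, sR=3/5, mL=15/41, mR=-3/5
obs B: pose=(2,6,S) → sL=15/26, sR=2/3, mL=15/52, mR=-2/3
sensor matrix S = [[30/41, 3/5], [15/26, 2/3]]; det S = 151/1066
solve [mL_A; mL_B] = S·[w00; w01] and [mR_A; mR_B] = S·[w10; w11]:
  w00 = 1/2, w01 = 0, w10 = 0, w11 = -1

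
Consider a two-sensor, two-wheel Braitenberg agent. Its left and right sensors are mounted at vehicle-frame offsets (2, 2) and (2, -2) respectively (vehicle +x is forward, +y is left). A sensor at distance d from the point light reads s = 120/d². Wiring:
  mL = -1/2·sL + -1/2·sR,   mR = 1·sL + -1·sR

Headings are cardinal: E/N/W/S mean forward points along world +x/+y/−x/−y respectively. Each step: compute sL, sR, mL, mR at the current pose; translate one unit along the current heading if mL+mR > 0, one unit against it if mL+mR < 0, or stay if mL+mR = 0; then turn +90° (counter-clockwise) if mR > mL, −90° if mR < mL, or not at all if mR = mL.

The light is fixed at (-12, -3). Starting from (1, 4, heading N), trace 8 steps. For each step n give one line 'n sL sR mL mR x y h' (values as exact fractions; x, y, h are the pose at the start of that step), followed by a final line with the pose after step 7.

0 60/101 20/51 -2540/5151 1040/5151 1 4 N
1 120/137 24/37 -3864/5069 1152/5069 1 3 W
2 15/34 3/4 -81/136 -21/68 2 3 S
3 120/337 120/281 -37080/94697 -6720/94697 2 4 E
4 60/101 20/51 -2540/5151 1040/5151 1 4 N
5 120/137 24/37 -3864/5069 1152/5069 1 3 W
6 15/34 3/4 -81/136 -21/68 2 3 S
7 120/337 120/281 -37080/94697 -6720/94697 2 4 E
final 1 4 N

n=0: pose=(1,4,N); sL=60/101, sR=20/51; mL=-2540/5151, mR=1040/5151; mL+mR=-500/1717 → advance -1; mR−mL=3580/5151 → turn +1·90°
n=1: pose=(1,3,W); sL=120/137, sR=24/37; mL=-3864/5069, mR=1152/5069; mL+mR=-2712/5069 → advance -1; mR−mL=5016/5069 → turn +1·90°
n=2: pose=(2,3,S); sL=15/34, sR=3/4; mL=-81/136, mR=-21/68; mL+mR=-123/136 → advance -1; mR−mL=39/136 → turn +1·90°
n=3: pose=(2,4,E); sL=120/337, sR=120/281; mL=-37080/94697, mR=-6720/94697; mL+mR=-43800/94697 → advance -1; mR−mL=30360/94697 → turn +1·90°
n=4: pose=(1,4,N); sL=60/101, sR=20/51; mL=-2540/5151, mR=1040/5151; mL+mR=-500/1717 → advance -1; mR−mL=3580/5151 → turn +1·90°
n=5: pose=(1,3,W); sL=120/137, sR=24/37; mL=-3864/5069, mR=1152/5069; mL+mR=-2712/5069 → advance -1; mR−mL=5016/5069 → turn +1·90°
n=6: pose=(2,3,S); sL=15/34, sR=3/4; mL=-81/136, mR=-21/68; mL+mR=-123/136 → advance -1; mR−mL=39/136 → turn +1·90°
n=7: pose=(2,4,E); sL=120/337, sR=120/281; mL=-37080/94697, mR=-6720/94697; mL+mR=-43800/94697 → advance -1; mR−mL=30360/94697 → turn +1·90°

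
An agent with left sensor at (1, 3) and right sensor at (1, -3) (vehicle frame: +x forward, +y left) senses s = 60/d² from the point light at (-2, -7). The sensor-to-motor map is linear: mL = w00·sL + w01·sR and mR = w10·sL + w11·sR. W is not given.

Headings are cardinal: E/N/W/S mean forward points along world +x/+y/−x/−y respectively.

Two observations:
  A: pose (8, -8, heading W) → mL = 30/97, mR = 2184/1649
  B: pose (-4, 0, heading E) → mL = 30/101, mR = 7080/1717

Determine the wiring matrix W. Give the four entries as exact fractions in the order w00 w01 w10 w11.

1/2 0 1 1

obs A: pose=(8,-8,W) → sL=60/97, sR=12/17, mL=30/97, mR=2184/1649
obs B: pose=(-4,0,E) → sL=60/101, sR=60/17, mL=30/101, mR=7080/1717
sensor matrix S = [[60/97, 12/17], [60/101, 60/17]]; det S = 17280/9797
solve [mL_A; mL_B] = S·[w00; w01] and [mR_A; mR_B] = S·[w10; w11]:
  w00 = 1/2, w01 = 0, w10 = 1, w11 = 1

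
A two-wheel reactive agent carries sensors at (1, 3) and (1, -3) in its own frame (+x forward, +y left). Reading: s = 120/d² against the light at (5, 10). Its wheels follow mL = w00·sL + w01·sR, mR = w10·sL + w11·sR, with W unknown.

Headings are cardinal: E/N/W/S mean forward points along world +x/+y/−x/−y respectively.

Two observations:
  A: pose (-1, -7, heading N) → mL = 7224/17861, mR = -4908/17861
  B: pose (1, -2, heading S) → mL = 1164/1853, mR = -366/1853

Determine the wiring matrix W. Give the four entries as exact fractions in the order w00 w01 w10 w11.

obs A: pose=(-1,-7,N) → sL=120/337, sR=24/53, mL=7224/17861, mR=-4908/17861
obs B: pose=(1,-2,S) → sL=12/17, sR=60/109, mL=1164/1853, mR=-366/1853
sensor matrix S = [[120/337, 24/53], [12/17, 60/109]]; det S = -4091904/33096433
solve [mL_A; mL_B] = S·[w00; w01] and [mR_A; mR_B] = S·[w10; w11]:
  w00 = 1/2, w01 = 1/2, w10 = 1/2, w11 = -1

1/2 1/2 1/2 -1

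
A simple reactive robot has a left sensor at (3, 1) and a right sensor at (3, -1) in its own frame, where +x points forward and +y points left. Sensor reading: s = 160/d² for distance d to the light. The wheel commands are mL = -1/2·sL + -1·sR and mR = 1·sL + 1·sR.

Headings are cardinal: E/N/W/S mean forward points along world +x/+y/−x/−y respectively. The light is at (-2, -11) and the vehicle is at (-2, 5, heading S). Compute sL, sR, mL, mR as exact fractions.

16/17 16/17 -24/17 32/17

left sensor world pos  = (-1, 2); dL² = 170
right sensor world pos = (-3, 2); dR² = 170
sL = 160/170 = 16/17
sR = 160/170 = 16/17
mL = -1/2·sL + -1·sR = -24/17
mR = 1·sL + 1·sR = 32/17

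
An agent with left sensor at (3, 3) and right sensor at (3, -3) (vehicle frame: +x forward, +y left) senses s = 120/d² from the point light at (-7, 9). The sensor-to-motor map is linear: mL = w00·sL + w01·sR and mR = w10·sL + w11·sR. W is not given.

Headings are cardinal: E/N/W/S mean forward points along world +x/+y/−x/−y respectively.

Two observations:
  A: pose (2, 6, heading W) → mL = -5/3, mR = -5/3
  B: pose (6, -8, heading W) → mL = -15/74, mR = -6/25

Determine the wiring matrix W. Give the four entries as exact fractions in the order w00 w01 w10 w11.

0 -1/2 -1 0

obs A: pose=(2,6,W) → sL=5/3, sR=10/3, mL=-5/3, mR=-5/3
obs B: pose=(6,-8,W) → sL=6/25, sR=15/37, mL=-15/74, mR=-6/25
sensor matrix S = [[5/3, 10/3], [6/25, 15/37]]; det S = -23/185
solve [mL_A; mL_B] = S·[w00; w01] and [mR_A; mR_B] = S·[w10; w11]:
  w00 = 0, w01 = -1/2, w10 = -1, w11 = 0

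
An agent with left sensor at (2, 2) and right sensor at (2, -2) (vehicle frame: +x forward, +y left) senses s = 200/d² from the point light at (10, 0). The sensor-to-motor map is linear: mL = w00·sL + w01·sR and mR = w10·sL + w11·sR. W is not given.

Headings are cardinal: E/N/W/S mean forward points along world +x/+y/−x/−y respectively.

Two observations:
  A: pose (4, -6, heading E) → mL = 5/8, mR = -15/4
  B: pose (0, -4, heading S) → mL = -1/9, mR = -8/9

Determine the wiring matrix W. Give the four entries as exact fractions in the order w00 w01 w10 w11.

1/2 -1 -1 1

obs A: pose=(4,-6,E) → sL=25/4, sR=5/2, mL=5/8, mR=-15/4
obs B: pose=(0,-4,S) → sL=2, sR=10/9, mL=-1/9, mR=-8/9
sensor matrix S = [[25/4, 5/2], [2, 10/9]]; det S = 35/18
solve [mL_A; mL_B] = S·[w00; w01] and [mR_A; mR_B] = S·[w10; w11]:
  w00 = 1/2, w01 = -1, w10 = -1, w11 = 1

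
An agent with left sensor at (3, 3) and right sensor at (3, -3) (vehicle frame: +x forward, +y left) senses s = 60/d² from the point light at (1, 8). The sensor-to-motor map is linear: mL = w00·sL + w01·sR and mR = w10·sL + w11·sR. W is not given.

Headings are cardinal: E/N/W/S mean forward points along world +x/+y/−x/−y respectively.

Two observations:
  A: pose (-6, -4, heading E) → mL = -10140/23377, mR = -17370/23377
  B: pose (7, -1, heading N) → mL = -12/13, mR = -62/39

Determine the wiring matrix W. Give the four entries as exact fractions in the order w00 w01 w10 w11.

obs A: pose=(-6,-4,E) → sL=60/97, sR=60/241, mL=-10140/23377, mR=-17370/23377
obs B: pose=(7,-1,N) → sL=4/3, sR=20/39, mL=-12/13, mR=-62/39
sensor matrix S = [[60/97, 60/241], [4/3, 20/39]]; det S = -4480/303901
solve [mL_A; mL_B] = S·[w00; w01] and [mR_A; mR_B] = S·[w10; w11]:
  w00 = -1/2, w01 = -1/2, w10 = -1, w11 = -1/2

-1/2 -1/2 -1 -1/2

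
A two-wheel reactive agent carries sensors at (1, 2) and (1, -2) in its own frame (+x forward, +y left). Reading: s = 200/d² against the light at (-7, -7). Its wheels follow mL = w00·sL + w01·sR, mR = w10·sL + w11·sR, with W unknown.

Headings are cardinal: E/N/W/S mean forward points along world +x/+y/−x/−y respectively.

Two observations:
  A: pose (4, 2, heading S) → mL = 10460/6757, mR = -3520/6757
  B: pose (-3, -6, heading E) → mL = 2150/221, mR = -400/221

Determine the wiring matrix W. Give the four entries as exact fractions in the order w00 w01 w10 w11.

obs A: pose=(4,2,S) → sL=200/233, sR=40/29, mL=10460/6757, mR=-3520/6757
obs B: pose=(-3,-6,E) → sL=100/17, sR=100/13, mL=2150/221, mR=-400/221
sensor matrix S = [[200/233, 40/29], [100/17, 100/13]]; det S = -2256000/1493297
solve [mL_A; mL_B] = S·[w00; w01] and [mR_A; mR_B] = S·[w10; w11]:
  w00 = 1, w01 = 1/2, w10 = 1, w11 = -1

1 1/2 1 -1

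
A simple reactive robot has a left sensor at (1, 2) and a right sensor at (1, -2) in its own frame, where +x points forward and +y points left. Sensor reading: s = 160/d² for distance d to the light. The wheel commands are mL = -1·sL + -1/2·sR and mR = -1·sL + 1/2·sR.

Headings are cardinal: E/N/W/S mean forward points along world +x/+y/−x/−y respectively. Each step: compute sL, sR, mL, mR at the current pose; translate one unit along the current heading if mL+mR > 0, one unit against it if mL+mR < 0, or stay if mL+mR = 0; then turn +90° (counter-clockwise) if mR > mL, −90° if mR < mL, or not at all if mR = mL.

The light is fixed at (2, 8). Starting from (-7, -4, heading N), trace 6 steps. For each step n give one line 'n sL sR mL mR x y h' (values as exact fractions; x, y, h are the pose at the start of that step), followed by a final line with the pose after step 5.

n=0: pose=(-7,-4,N); sL=80/121, sR=16/17; mL=-2328/2057, mR=-392/2057; mL+mR=-160/121 → advance -1; mR−mL=16/17 → turn +1·90°
n=1: pose=(-7,-5,W); sL=32/65, sR=160/221; mL=-944/1105, mR=-144/1105; mL+mR=-64/65 → advance -1; mR−mL=160/221 → turn +1·90°
n=2: pose=(-6,-5,S); sL=20/29, sR=20/37; mL=-1030/1073, mR=-450/1073; mL+mR=-40/29 → advance -1; mR−mL=20/37 → turn +1·90°
n=3: pose=(-6,-4,E); sL=160/149, sR=32/49; mL=-10224/7301, mR=-5456/7301; mL+mR=-320/149 → advance -1; mR−mL=32/49 → turn +1·90°
n=4: pose=(-7,-4,N); sL=80/121, sR=16/17; mL=-2328/2057, mR=-392/2057; mL+mR=-160/121 → advance -1; mR−mL=16/17 → turn +1·90°
n=5: pose=(-7,-5,W); sL=32/65, sR=160/221; mL=-944/1105, mR=-144/1105; mL+mR=-64/65 → advance -1; mR−mL=160/221 → turn +1·90°

0 80/121 16/17 -2328/2057 -392/2057 -7 -4 N
1 32/65 160/221 -944/1105 -144/1105 -7 -5 W
2 20/29 20/37 -1030/1073 -450/1073 -6 -5 S
3 160/149 32/49 -10224/7301 -5456/7301 -6 -4 E
4 80/121 16/17 -2328/2057 -392/2057 -7 -4 N
5 32/65 160/221 -944/1105 -144/1105 -7 -5 W
final -6 -5 S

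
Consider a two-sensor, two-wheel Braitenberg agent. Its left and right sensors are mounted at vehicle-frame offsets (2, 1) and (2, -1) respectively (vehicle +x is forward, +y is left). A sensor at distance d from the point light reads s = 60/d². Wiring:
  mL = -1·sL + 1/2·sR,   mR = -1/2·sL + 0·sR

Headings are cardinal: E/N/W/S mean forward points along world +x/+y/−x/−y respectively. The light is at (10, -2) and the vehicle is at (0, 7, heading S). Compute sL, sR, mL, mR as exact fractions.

6/13 6/17 -63/221 -3/13

left sensor world pos  = (1, 5); dL² = 130
right sensor world pos = (-1, 5); dR² = 170
sL = 60/130 = 6/13
sR = 60/170 = 6/17
mL = -1·sL + 1/2·sR = -63/221
mR = -1/2·sL + 0·sR = -3/13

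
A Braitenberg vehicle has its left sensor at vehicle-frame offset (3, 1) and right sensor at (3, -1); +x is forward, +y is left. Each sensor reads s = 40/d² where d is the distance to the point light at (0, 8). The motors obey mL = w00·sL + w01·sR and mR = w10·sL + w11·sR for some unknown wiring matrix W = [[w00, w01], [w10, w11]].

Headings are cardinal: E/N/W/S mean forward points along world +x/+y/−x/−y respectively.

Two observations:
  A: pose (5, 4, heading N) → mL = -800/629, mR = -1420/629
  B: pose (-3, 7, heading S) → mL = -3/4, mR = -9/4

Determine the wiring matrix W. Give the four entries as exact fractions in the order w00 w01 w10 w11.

-1 1 -1/2 -1

obs A: pose=(5,4,N) → sL=40/17, sR=40/37, mL=-800/629, mR=-1420/629
obs B: pose=(-3,7,S) → sL=2, sR=5/4, mL=-3/4, mR=-9/4
sensor matrix S = [[40/17, 40/37], [2, 5/4]]; det S = 490/629
solve [mL_A; mL_B] = S·[w00; w01] and [mR_A; mR_B] = S·[w10; w11]:
  w00 = -1, w01 = 1, w10 = -1/2, w11 = -1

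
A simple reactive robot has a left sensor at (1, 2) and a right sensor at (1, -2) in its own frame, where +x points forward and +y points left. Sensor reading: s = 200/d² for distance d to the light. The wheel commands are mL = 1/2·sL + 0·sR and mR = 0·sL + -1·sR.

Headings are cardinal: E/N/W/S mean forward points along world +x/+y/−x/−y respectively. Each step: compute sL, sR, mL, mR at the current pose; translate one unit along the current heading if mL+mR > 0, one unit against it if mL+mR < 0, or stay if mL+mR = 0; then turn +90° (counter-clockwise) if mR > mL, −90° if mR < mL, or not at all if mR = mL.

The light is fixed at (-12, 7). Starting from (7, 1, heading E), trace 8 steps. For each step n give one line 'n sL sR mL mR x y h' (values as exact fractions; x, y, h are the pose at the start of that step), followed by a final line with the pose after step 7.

n=0: pose=(7,1,E); sL=25/52, sR=25/58; mL=25/104, mR=-25/58; mL+mR=-575/3016 → advance -1; mR−mL=-2025/3016 → turn -1·90°
n=1: pose=(6,1,S); sL=200/449, sR=40/61; mL=100/449, mR=-40/61; mL+mR=-11860/27389 → advance -1; mR−mL=-24060/27389 → turn -1·90°
n=2: pose=(6,2,W); sL=100/169, sR=100/149; mL=50/169, mR=-100/149; mL+mR=-9450/25181 → advance -1; mR−mL=-24350/25181 → turn -1·90°
n=3: pose=(7,2,N); sL=40/61, sR=200/457; mL=20/61, mR=-200/457; mL+mR=-3060/27877 → advance -1; mR−mL=-21340/27877 → turn -1·90°
n=4: pose=(7,1,E); sL=25/52, sR=25/58; mL=25/104, mR=-25/58; mL+mR=-575/3016 → advance -1; mR−mL=-2025/3016 → turn -1·90°
n=5: pose=(6,1,S); sL=200/449, sR=40/61; mL=100/449, mR=-40/61; mL+mR=-11860/27389 → advance -1; mR−mL=-24060/27389 → turn -1·90°
n=6: pose=(6,2,W); sL=100/169, sR=100/149; mL=50/169, mR=-100/149; mL+mR=-9450/25181 → advance -1; mR−mL=-24350/25181 → turn -1·90°
n=7: pose=(7,2,N); sL=40/61, sR=200/457; mL=20/61, mR=-200/457; mL+mR=-3060/27877 → advance -1; mR−mL=-21340/27877 → turn -1·90°

0 25/52 25/58 25/104 -25/58 7 1 E
1 200/449 40/61 100/449 -40/61 6 1 S
2 100/169 100/149 50/169 -100/149 6 2 W
3 40/61 200/457 20/61 -200/457 7 2 N
4 25/52 25/58 25/104 -25/58 7 1 E
5 200/449 40/61 100/449 -40/61 6 1 S
6 100/169 100/149 50/169 -100/149 6 2 W
7 40/61 200/457 20/61 -200/457 7 2 N
final 7 1 E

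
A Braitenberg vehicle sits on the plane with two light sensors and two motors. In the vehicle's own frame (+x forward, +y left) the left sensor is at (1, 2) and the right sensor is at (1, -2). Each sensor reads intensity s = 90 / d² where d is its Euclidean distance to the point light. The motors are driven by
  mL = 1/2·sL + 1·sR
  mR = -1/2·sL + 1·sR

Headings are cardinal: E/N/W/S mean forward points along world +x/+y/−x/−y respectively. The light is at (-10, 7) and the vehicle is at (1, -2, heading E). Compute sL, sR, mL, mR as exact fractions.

left sensor world pos  = (2, 0); dL² = 193
right sensor world pos = (2, -4); dR² = 265
sL = 90/193 = 90/193
sR = 90/265 = 18/53
mL = 1/2·sL + 1·sR = 5859/10229
mR = -1/2·sL + 1·sR = 1089/10229

90/193 18/53 5859/10229 1089/10229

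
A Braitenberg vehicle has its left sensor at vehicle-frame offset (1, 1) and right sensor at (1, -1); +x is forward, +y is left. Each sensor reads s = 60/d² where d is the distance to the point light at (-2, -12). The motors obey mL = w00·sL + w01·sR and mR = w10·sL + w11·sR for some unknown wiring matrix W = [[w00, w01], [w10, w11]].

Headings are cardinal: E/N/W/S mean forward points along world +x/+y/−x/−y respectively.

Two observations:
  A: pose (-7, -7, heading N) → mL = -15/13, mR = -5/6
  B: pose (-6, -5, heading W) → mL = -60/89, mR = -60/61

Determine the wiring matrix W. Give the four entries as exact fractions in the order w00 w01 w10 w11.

0 -1 -1 0

obs A: pose=(-7,-7,N) → sL=5/6, sR=15/13, mL=-15/13, mR=-5/6
obs B: pose=(-6,-5,W) → sL=60/61, sR=60/89, mL=-60/89, mR=-60/61
sensor matrix S = [[5/6, 15/13], [60/61, 60/89]]; det S = -40450/70577
solve [mL_A; mL_B] = S·[w00; w01] and [mR_A; mR_B] = S·[w10; w11]:
  w00 = 0, w01 = -1, w10 = -1, w11 = 0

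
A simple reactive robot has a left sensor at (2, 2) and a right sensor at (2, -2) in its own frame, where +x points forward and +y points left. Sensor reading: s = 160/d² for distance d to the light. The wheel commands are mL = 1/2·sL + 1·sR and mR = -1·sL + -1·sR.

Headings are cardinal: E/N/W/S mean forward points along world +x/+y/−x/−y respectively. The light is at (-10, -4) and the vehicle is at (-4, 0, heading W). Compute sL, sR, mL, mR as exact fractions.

8 40/13 92/13 -144/13

left sensor world pos  = (-6, -2); dL² = 20
right sensor world pos = (-6, 2); dR² = 52
sL = 160/20 = 8
sR = 160/52 = 40/13
mL = 1/2·sL + 1·sR = 92/13
mR = -1·sL + -1·sR = -144/13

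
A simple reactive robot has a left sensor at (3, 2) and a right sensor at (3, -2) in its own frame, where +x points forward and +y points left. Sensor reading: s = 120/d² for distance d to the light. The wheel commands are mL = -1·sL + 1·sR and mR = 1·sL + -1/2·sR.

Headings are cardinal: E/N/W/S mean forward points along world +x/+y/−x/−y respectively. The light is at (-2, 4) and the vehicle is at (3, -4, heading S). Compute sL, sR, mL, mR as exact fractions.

left sensor world pos  = (5, -7); dL² = 170
right sensor world pos = (1, -7); dR² = 130
sL = 120/170 = 12/17
sR = 120/130 = 12/13
mL = -1·sL + 1·sR = 48/221
mR = 1·sL + -1/2·sR = 54/221

12/17 12/13 48/221 54/221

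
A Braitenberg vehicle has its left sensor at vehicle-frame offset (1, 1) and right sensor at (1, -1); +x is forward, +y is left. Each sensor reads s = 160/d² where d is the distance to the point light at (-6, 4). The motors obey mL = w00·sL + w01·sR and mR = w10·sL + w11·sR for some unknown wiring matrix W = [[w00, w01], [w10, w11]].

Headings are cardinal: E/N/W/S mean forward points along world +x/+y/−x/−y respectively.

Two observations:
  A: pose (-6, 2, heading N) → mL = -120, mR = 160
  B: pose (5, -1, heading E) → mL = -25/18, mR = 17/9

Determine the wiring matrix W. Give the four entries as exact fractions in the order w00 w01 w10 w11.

-1/2 -1 1 1

obs A: pose=(-6,2,N) → sL=80, sR=80, mL=-120, mR=160
obs B: pose=(5,-1,E) → sL=1, sR=8/9, mL=-25/18, mR=17/9
sensor matrix S = [[80, 80], [1, 8/9]]; det S = -80/9
solve [mL_A; mL_B] = S·[w00; w01] and [mR_A; mR_B] = S·[w10; w11]:
  w00 = -1/2, w01 = -1, w10 = 1, w11 = 1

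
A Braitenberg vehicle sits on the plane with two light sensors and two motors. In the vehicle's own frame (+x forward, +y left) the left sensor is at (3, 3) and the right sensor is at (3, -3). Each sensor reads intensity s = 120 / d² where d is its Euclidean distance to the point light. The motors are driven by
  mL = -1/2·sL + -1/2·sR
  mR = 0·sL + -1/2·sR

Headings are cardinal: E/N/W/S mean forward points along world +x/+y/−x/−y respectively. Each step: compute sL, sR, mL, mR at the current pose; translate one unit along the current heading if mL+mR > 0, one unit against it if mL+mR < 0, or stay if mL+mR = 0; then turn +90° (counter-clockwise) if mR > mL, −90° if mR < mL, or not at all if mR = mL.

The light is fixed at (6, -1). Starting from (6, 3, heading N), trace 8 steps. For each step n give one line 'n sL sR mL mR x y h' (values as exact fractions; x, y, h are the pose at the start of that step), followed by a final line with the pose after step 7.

0 60/29 60/29 -60/29 -30/29 6 3 N
1 40/3 8/3 -8 -4/3 6 2 W
2 15/2 30 -75/4 -15 7 2 S
3 24/13 120/17 -984/221 -60/17 7 3 E
4 60/29 60/29 -60/29 -30/29 6 3 N
5 40/3 8/3 -8 -4/3 6 2 W
6 15/2 30 -75/4 -15 7 2 S
7 24/13 120/17 -984/221 -60/17 7 3 E
final 6 3 N

n=0: pose=(6,3,N); sL=60/29, sR=60/29; mL=-60/29, mR=-30/29; mL+mR=-90/29 → advance -1; mR−mL=30/29 → turn +1·90°
n=1: pose=(6,2,W); sL=40/3, sR=8/3; mL=-8, mR=-4/3; mL+mR=-28/3 → advance -1; mR−mL=20/3 → turn +1·90°
n=2: pose=(7,2,S); sL=15/2, sR=30; mL=-75/4, mR=-15; mL+mR=-135/4 → advance -1; mR−mL=15/4 → turn +1·90°
n=3: pose=(7,3,E); sL=24/13, sR=120/17; mL=-984/221, mR=-60/17; mL+mR=-1764/221 → advance -1; mR−mL=12/13 → turn +1·90°
n=4: pose=(6,3,N); sL=60/29, sR=60/29; mL=-60/29, mR=-30/29; mL+mR=-90/29 → advance -1; mR−mL=30/29 → turn +1·90°
n=5: pose=(6,2,W); sL=40/3, sR=8/3; mL=-8, mR=-4/3; mL+mR=-28/3 → advance -1; mR−mL=20/3 → turn +1·90°
n=6: pose=(7,2,S); sL=15/2, sR=30; mL=-75/4, mR=-15; mL+mR=-135/4 → advance -1; mR−mL=15/4 → turn +1·90°
n=7: pose=(7,3,E); sL=24/13, sR=120/17; mL=-984/221, mR=-60/17; mL+mR=-1764/221 → advance -1; mR−mL=12/13 → turn +1·90°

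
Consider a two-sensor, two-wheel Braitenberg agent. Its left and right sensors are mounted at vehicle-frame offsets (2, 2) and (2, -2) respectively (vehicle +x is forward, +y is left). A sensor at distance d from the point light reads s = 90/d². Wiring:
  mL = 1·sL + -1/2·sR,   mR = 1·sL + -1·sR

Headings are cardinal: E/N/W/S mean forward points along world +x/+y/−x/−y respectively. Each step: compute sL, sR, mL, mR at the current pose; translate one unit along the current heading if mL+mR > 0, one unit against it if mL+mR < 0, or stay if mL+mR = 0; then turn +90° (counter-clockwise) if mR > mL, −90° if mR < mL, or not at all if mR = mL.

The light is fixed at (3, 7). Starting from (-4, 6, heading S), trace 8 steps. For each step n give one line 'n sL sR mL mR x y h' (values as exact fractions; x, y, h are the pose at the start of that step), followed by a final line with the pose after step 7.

n=0: pose=(-4,6,S); sL=45/17, sR=1; mL=73/34, mR=28/17; mL+mR=129/34 → advance +1; mR−mL=-1/2 → turn -1·90°
n=1: pose=(-4,5,W); sL=90/97, sR=10/9; mL=325/873, mR=-160/873; mL+mR=55/291 → advance +1; mR−mL=-5/9 → turn -1·90°
n=2: pose=(-5,5,N); sL=9/10, sR=5/2; mL=-7/20, mR=-8/5; mL+mR=-39/20 → advance -1; mR−mL=-5/4 → turn -1·90°
n=3: pose=(-5,4,E); sL=90/37, sR=90/61; mL=3825/2257, mR=2160/2257; mL+mR=5985/2257 → advance +1; mR−mL=-45/61 → turn -1·90°
n=4: pose=(-4,4,S); sL=9/5, sR=45/53; mL=729/530, mR=252/265; mL+mR=1233/530 → advance +1; mR−mL=-45/106 → turn -1·90°
n=5: pose=(-4,3,W); sL=10/13, sR=18/17; mL=53/221, mR=-64/221; mL+mR=-11/221 → advance -1; mR−mL=-9/17 → turn -1·90°
n=6: pose=(-3,3,N); sL=45/34, sR=9/2; mL=-63/68, mR=-54/17; mL+mR=-279/68 → advance -1; mR−mL=-9/4 → turn -1·90°
n=7: pose=(-3,2,E); sL=18/5, sR=18/13; mL=189/65, mR=144/65; mL+mR=333/65 → advance +1; mR−mL=-9/13 → turn -1·90°

0 45/17 1 73/34 28/17 -4 6 S
1 90/97 10/9 325/873 -160/873 -4 5 W
2 9/10 5/2 -7/20 -8/5 -5 5 N
3 90/37 90/61 3825/2257 2160/2257 -5 4 E
4 9/5 45/53 729/530 252/265 -4 4 S
5 10/13 18/17 53/221 -64/221 -4 3 W
6 45/34 9/2 -63/68 -54/17 -3 3 N
7 18/5 18/13 189/65 144/65 -3 2 E
final -2 2 S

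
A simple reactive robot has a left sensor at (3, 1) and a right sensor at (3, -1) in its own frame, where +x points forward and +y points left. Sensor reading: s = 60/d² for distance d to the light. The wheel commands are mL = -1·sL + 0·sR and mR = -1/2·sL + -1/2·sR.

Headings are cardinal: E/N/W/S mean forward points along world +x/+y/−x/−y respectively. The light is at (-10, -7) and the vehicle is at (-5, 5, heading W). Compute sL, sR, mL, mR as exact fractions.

12/25 60/173 -12/25 -1788/4325

left sensor world pos  = (-8, 4); dL² = 125
right sensor world pos = (-8, 6); dR² = 173
sL = 60/125 = 12/25
sR = 60/173 = 60/173
mL = -1·sL + 0·sR = -12/25
mR = -1/2·sL + -1/2·sR = -1788/4325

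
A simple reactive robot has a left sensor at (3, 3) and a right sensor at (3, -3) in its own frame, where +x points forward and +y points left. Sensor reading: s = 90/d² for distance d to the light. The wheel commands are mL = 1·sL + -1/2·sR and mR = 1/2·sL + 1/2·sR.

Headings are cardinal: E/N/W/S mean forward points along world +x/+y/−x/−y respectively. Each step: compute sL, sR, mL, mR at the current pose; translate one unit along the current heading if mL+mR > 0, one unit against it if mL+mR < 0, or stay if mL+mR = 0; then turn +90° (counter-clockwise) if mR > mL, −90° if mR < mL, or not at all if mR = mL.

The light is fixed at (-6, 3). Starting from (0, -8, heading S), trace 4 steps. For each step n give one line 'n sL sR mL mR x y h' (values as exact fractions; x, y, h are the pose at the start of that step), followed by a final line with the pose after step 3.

n=0: pose=(0,-8,S); sL=90/277, sR=18/41; mL=1197/11357, mR=4338/11357; mL+mR=135/277 → advance +1; mR−mL=3141/11357 → turn +1·90°
n=1: pose=(0,-9,E); sL=5/9, sR=5/17; mL=125/306, mR=65/153; mL+mR=5/6 → advance +1; mR−mL=5/306 → turn +1·90°
n=2: pose=(1,-9,N); sL=90/97, sR=90/181; mL=11925/17557, mR=12510/17557; mL+mR=135/97 → advance +1; mR−mL=585/17557 → turn +1·90°
n=3: pose=(1,-8,W); sL=45/106, sR=9/8; mL=-117/848, mR=657/848; mL+mR=135/212 → advance +1; mR−mL=387/424 → turn +1·90°

0 90/277 18/41 1197/11357 4338/11357 0 -8 S
1 5/9 5/17 125/306 65/153 0 -9 E
2 90/97 90/181 11925/17557 12510/17557 1 -9 N
3 45/106 9/8 -117/848 657/848 1 -8 W
final 0 -8 S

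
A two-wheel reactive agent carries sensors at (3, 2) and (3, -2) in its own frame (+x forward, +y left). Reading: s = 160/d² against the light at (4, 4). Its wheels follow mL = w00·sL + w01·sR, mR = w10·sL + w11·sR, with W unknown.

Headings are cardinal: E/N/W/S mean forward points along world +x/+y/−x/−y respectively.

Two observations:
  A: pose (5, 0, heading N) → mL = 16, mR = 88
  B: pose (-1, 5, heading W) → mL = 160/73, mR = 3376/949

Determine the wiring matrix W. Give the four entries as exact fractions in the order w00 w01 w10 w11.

0 1 1 1/2

obs A: pose=(5,0,N) → sL=80, sR=16, mL=16, mR=88
obs B: pose=(-1,5,W) → sL=32/13, sR=160/73, mL=160/73, mR=3376/949
sensor matrix S = [[80, 16], [32/13, 160/73]]; det S = 129024/949
solve [mL_A; mL_B] = S·[w00; w01] and [mR_A; mR_B] = S·[w10; w11]:
  w00 = 0, w01 = 1, w10 = 1, w11 = 1/2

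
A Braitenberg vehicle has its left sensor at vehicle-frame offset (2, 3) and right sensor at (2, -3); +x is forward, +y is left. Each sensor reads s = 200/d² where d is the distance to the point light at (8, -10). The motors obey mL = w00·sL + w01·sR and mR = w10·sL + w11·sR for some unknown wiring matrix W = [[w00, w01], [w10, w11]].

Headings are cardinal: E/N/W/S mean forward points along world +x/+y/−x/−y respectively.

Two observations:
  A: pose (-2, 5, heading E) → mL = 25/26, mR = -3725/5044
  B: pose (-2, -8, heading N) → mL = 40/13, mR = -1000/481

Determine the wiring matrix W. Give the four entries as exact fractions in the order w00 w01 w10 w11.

0 1 -1/2 -1/2

obs A: pose=(-2,5,E) → sL=50/97, sR=25/26, mL=25/26, mR=-3725/5044
obs B: pose=(-2,-8,N) → sL=40/37, sR=40/13, mL=40/13, mR=-1000/481
sensor matrix S = [[50/97, 25/26], [40/37, 40/13]]; det S = 25500/46657
solve [mL_A; mL_B] = S·[w00; w01] and [mR_A; mR_B] = S·[w10; w11]:
  w00 = 0, w01 = 1, w10 = -1/2, w11 = -1/2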